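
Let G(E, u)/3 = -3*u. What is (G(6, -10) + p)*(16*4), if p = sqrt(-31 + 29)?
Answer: 5760 + 64*I*sqrt(2) ≈ 5760.0 + 90.51*I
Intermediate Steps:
G(E, u) = -9*u (G(E, u) = 3*(-3*u) = -9*u)
p = I*sqrt(2) (p = sqrt(-2) = I*sqrt(2) ≈ 1.4142*I)
(G(6, -10) + p)*(16*4) = (-9*(-10) + I*sqrt(2))*(16*4) = (90 + I*sqrt(2))*64 = 5760 + 64*I*sqrt(2)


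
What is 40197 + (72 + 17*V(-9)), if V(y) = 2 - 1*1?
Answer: 40286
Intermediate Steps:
V(y) = 1 (V(y) = 2 - 1 = 1)
40197 + (72 + 17*V(-9)) = 40197 + (72 + 17*1) = 40197 + (72 + 17) = 40197 + 89 = 40286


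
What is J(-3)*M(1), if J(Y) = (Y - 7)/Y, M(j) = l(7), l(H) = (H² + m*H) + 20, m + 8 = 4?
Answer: 410/3 ≈ 136.67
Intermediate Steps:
m = -4 (m = -8 + 4 = -4)
l(H) = 20 + H² - 4*H (l(H) = (H² - 4*H) + 20 = 20 + H² - 4*H)
M(j) = 41 (M(j) = 20 + 7² - 4*7 = 20 + 49 - 28 = 41)
J(Y) = (-7 + Y)/Y
J(-3)*M(1) = ((-7 - 3)/(-3))*41 = -⅓*(-10)*41 = (10/3)*41 = 410/3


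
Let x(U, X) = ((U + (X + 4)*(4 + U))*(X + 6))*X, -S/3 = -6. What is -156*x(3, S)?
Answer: -10580544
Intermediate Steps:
S = 18 (S = -3*(-6) = 18)
x(U, X) = X*(6 + X)*(U + (4 + U)*(4 + X)) (x(U, X) = ((U + (4 + X)*(4 + U))*(6 + X))*X = ((U + (4 + U)*(4 + X))*(6 + X))*X = ((6 + X)*(U + (4 + U)*(4 + X)))*X = X*(6 + X)*(U + (4 + U)*(4 + X)))
-156*x(3, S) = -2808*(96 + 4*18² + 30*3 + 40*18 + 3*18² + 11*3*18) = -2808*(96 + 4*324 + 90 + 720 + 3*324 + 594) = -2808*(96 + 1296 + 90 + 720 + 972 + 594) = -2808*3768 = -156*67824 = -10580544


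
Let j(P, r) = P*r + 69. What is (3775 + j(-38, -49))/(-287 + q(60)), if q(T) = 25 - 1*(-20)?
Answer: -2853/121 ≈ -23.579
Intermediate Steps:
q(T) = 45 (q(T) = 25 + 20 = 45)
j(P, r) = 69 + P*r
(3775 + j(-38, -49))/(-287 + q(60)) = (3775 + (69 - 38*(-49)))/(-287 + 45) = (3775 + (69 + 1862))/(-242) = (3775 + 1931)*(-1/242) = 5706*(-1/242) = -2853/121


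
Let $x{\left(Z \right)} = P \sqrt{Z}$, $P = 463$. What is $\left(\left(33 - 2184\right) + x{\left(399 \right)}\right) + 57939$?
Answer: $55788 + 463 \sqrt{399} \approx 65036.0$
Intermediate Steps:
$x{\left(Z \right)} = 463 \sqrt{Z}$
$\left(\left(33 - 2184\right) + x{\left(399 \right)}\right) + 57939 = \left(\left(33 - 2184\right) + 463 \sqrt{399}\right) + 57939 = \left(-2151 + 463 \sqrt{399}\right) + 57939 = 55788 + 463 \sqrt{399}$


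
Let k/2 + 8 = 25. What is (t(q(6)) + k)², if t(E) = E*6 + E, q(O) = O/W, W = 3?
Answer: 2304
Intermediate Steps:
k = 34 (k = -16 + 2*25 = -16 + 50 = 34)
q(O) = O/3
t(E) = 7*E (t(E) = 6*E + E = 7*E)
(t(q(6)) + k)² = (7*((⅓)*6) + 34)² = (7*2 + 34)² = (14 + 34)² = 48² = 2304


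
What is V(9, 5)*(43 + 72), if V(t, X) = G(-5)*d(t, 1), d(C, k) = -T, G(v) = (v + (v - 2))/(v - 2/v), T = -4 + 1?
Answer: 900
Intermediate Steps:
T = -3
G(v) = (-2 + 2*v)/(v - 2/v) (G(v) = (v + (-2 + v))/(v - 2/v) = (-2 + 2*v)/(v - 2/v))
d(C, k) = 3 (d(C, k) = -1*(-3) = 3)
V(t, X) = 180/23 (V(t, X) = (2*(-5)*(-1 - 5)/(-2 + (-5)²))*3 = (2*(-5)*(-6)/(-2 + 25))*3 = (2*(-5)*(-6)/23)*3 = (2*(-5)*(1/23)*(-6))*3 = (60/23)*3 = 180/23)
V(9, 5)*(43 + 72) = 180*(43 + 72)/23 = (180/23)*115 = 900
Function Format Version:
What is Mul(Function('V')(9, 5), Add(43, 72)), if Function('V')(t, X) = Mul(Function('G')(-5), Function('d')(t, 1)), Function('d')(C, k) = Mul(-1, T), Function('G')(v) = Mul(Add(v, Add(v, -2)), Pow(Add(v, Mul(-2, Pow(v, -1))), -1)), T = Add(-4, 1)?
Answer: 900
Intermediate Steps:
T = -3
Function('G')(v) = Mul(Pow(Add(v, Mul(-2, Pow(v, -1))), -1), Add(-2, Mul(2, v))) (Function('G')(v) = Mul(Add(v, Add(-2, v)), Pow(Add(v, Mul(-2, Pow(v, -1))), -1)) = Mul(Add(-2, Mul(2, v)), Pow(Add(v, Mul(-2, Pow(v, -1))), -1)) = Mul(Pow(Add(v, Mul(-2, Pow(v, -1))), -1), Add(-2, Mul(2, v))))
Function('d')(C, k) = 3 (Function('d')(C, k) = Mul(-1, -3) = 3)
Function('V')(t, X) = Rational(180, 23) (Function('V')(t, X) = Mul(Mul(2, -5, Pow(Add(-2, Pow(-5, 2)), -1), Add(-1, -5)), 3) = Mul(Mul(2, -5, Pow(Add(-2, 25), -1), -6), 3) = Mul(Mul(2, -5, Pow(23, -1), -6), 3) = Mul(Mul(2, -5, Rational(1, 23), -6), 3) = Mul(Rational(60, 23), 3) = Rational(180, 23))
Mul(Function('V')(9, 5), Add(43, 72)) = Mul(Rational(180, 23), Add(43, 72)) = Mul(Rational(180, 23), 115) = 900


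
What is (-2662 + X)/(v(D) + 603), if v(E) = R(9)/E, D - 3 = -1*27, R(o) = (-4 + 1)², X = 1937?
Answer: -5800/4821 ≈ -1.2031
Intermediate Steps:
R(o) = 9 (R(o) = (-3)² = 9)
D = -24 (D = 3 - 1*27 = 3 - 27 = -24)
v(E) = 9/E
(-2662 + X)/(v(D) + 603) = (-2662 + 1937)/(9/(-24) + 603) = -725/(9*(-1/24) + 603) = -725/(-3/8 + 603) = -725/4821/8 = -725*8/4821 = -5800/4821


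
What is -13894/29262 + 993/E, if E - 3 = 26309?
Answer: -168260881/384970872 ≈ -0.43707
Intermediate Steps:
E = 26312 (E = 3 + 26309 = 26312)
-13894/29262 + 993/E = -13894/29262 + 993/26312 = -13894*1/29262 + 993*(1/26312) = -6947/14631 + 993/26312 = -168260881/384970872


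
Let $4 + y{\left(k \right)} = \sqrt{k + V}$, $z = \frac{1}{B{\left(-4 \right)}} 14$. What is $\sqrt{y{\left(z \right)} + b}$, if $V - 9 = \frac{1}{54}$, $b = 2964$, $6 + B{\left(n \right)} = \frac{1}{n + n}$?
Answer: $\frac{\sqrt{5221440 + 14 \sqrt{106890}}}{42} \approx 54.43$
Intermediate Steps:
$B{\left(n \right)} = -6 + \frac{1}{2 n}$ ($B{\left(n \right)} = -6 + \frac{1}{n + n} = -6 + \frac{1}{2 n}$)
$V = \frac{487}{54}$ ($V = 9 + \frac{1}{54} = \frac{487}{54} \approx 9.0185$)
$z = - \frac{16}{7}$ ($z = \frac{1}{-6 + \frac{1}{2 \left(-4\right)}} 14 = \frac{1}{-6 + \frac{1}{2} \left(- \frac{1}{4}\right)} 14 = \frac{1}{-6 - \frac{1}{8}} \cdot 14 = \frac{1}{- \frac{49}{8}} \cdot 14 = \left(- \frac{8}{49}\right) 14 = - \frac{16}{7} \approx -2.2857$)
$y{\left(k \right)} = -4 + \sqrt{\frac{487}{54} + k}$ ($y{\left(k \right)} = -4 + \sqrt{k + \frac{487}{54}} = -4 + \sqrt{\frac{487}{54} + k}$)
$\sqrt{y{\left(z \right)} + b} = \sqrt{\left(-4 + \frac{\sqrt{2922 + 324 \left(- \frac{16}{7}\right)}}{18}\right) + 2964} = \sqrt{\left(-4 + \frac{\sqrt{2922 - \frac{5184}{7}}}{18}\right) + 2964} = \sqrt{\left(-4 + \frac{\sqrt{\frac{15270}{7}}}{18}\right) + 2964} = \sqrt{\left(-4 + \frac{\frac{1}{7} \sqrt{106890}}{18}\right) + 2964} = \sqrt{\left(-4 + \frac{\sqrt{106890}}{126}\right) + 2964} = \sqrt{2960 + \frac{\sqrt{106890}}{126}}$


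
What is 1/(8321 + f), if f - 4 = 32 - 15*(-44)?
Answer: 1/9017 ≈ 0.00011090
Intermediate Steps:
f = 696 (f = 4 + (32 - 15*(-44)) = 4 + (32 + 660) = 4 + 692 = 696)
1/(8321 + f) = 1/(8321 + 696) = 1/9017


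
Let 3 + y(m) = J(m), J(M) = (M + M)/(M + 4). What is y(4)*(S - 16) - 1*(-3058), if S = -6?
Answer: 3102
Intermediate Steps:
J(M) = 2*M/(4 + M) (J(M) = (2*M)/(4 + M) = 2*M/(4 + M))
y(m) = -3 + 2*m/(4 + m)
y(4)*(S - 16) - 1*(-3058) = ((-12 - 1*4)/(4 + 4))*(-6 - 16) - 1*(-3058) = ((-12 - 4)/8)*(-22) + 3058 = ((⅛)*(-16))*(-22) + 3058 = -2*(-22) + 3058 = 44 + 3058 = 3102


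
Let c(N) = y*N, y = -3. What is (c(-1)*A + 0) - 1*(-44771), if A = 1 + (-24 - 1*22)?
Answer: 44636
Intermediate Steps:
c(N) = -3*N
A = -45 (A = 1 + (-24 - 22) = 1 - 46 = -45)
(c(-1)*A + 0) - 1*(-44771) = (-3*(-1)*(-45) + 0) - 1*(-44771) = (3*(-45) + 0) + 44771 = (-135 + 0) + 44771 = -135 + 44771 = 44636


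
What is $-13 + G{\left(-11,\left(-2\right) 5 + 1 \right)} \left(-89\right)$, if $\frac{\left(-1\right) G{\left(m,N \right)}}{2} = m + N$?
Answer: $-3573$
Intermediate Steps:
$G{\left(m,N \right)} = - 2 N - 2 m$ ($G{\left(m,N \right)} = - 2 \left(m + N\right) = - 2 \left(N + m\right) = - 2 N - 2 m$)
$-13 + G{\left(-11,\left(-2\right) 5 + 1 \right)} \left(-89\right) = -13 + \left(- 2 \left(\left(-2\right) 5 + 1\right) - -22\right) \left(-89\right) = -13 + \left(- 2 \left(-10 + 1\right) + 22\right) \left(-89\right) = -13 + \left(\left(-2\right) \left(-9\right) + 22\right) \left(-89\right) = -13 + \left(18 + 22\right) \left(-89\right) = -13 + 40 \left(-89\right) = -13 - 3560 = -3573$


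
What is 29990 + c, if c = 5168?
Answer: 35158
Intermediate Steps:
29990 + c = 29990 + 5168 = 35158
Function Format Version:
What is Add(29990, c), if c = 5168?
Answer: 35158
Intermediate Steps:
Add(29990, c) = Add(29990, 5168) = 35158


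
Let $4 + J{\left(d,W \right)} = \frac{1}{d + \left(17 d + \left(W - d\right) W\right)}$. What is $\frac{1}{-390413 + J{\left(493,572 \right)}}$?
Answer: $- \frac{54062}{21106723853} \approx -2.5614 \cdot 10^{-6}$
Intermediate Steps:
$J{\left(d,W \right)} = -4 + \frac{1}{18 d + W \left(W - d\right)}$ ($J{\left(d,W \right)} = -4 + \frac{1}{d + \left(17 d + \left(W - d\right) W\right)} = -4 + \frac{1}{d + \left(17 d + W \left(W - d\right)\right)} = -4 + \frac{1}{18 d + W \left(W - d\right)}$)
$\frac{1}{-390413 + J{\left(493,572 \right)}} = \frac{1}{-390413 + \frac{1 - 35496 - 4 \cdot 572^{2} + 4 \cdot 572 \cdot 493}{572^{2} + 18 \cdot 493 - 572 \cdot 493}} = \frac{1}{-390413 + \frac{1 - 35496 - 1308736 + 1127984}{327184 + 8874 - 281996}} = \frac{1}{-390413 + \frac{1 - 35496 - 1308736 + 1127984}{54062}} = \frac{1}{-390413 + \frac{1}{54062} \left(-216247\right)} = \frac{1}{-390413 - \frac{216247}{54062}} = \frac{1}{- \frac{21106723853}{54062}} = - \frac{54062}{21106723853}$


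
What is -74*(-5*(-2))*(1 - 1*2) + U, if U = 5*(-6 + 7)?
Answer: 745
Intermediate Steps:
U = 5 (U = 5*1 = 5)
-74*(-5*(-2))*(1 - 1*2) + U = -74*(-5*(-2))*(1 - 1*2) + 5 = -740*(1 - 2) + 5 = -740*(-1) + 5 = -74*(-10) + 5 = 740 + 5 = 745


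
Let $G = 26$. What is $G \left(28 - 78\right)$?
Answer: $-1300$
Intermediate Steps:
$G \left(28 - 78\right) = 26 \left(28 - 78\right) = 26 \left(-50\right) = -1300$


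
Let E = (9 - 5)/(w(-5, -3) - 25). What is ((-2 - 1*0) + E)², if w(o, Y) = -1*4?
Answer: 3844/841 ≈ 4.5707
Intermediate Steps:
w(o, Y) = -4
E = -4/29 (E = (9 - 5)/(-4 - 25) = 4/(-29) = 4*(-1/29) = -4/29 ≈ -0.13793)
((-2 - 1*0) + E)² = ((-2 - 1*0) - 4/29)² = ((-2 + 0) - 4/29)² = (-2 - 4/29)² = (-62/29)² = 3844/841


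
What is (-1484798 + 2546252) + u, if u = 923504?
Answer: 1984958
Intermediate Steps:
(-1484798 + 2546252) + u = (-1484798 + 2546252) + 923504 = 1061454 + 923504 = 1984958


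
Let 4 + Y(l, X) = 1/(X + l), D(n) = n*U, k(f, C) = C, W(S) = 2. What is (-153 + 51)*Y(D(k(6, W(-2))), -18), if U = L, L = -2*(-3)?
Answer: 425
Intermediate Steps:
L = 6
U = 6
D(n) = 6*n (D(n) = n*6 = 6*n)
Y(l, X) = -4 + 1/(X + l)
(-153 + 51)*Y(D(k(6, W(-2))), -18) = (-153 + 51)*((1 - 4*(-18) - 24*2)/(-18 + 6*2)) = -102*(1 + 72 - 4*12)/(-18 + 12) = -102*(1 + 72 - 48)/(-6) = -(-17)*25 = -102*(-25/6) = 425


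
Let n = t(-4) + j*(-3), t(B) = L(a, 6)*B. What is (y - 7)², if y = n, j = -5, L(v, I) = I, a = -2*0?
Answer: 256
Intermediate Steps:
a = 0
t(B) = 6*B
n = -9 (n = 6*(-4) - 5*(-3) = -24 + 15 = -9)
y = -9
(y - 7)² = (-9 - 7)² = (-16)² = 256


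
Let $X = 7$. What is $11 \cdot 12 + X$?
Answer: $139$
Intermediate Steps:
$11 \cdot 12 + X = 11 \cdot 12 + 7 = 132 + 7 = 139$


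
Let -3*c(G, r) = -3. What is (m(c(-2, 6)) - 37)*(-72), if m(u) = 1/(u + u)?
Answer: 2628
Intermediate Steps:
c(G, r) = 1 (c(G, r) = -⅓*(-3) = 1)
m(u) = 1/(2*u)
(m(c(-2, 6)) - 37)*(-72) = ((½)/1 - 37)*(-72) = ((½)*1 - 37)*(-72) = (½ - 37)*(-72) = -73/2*(-72) = 2628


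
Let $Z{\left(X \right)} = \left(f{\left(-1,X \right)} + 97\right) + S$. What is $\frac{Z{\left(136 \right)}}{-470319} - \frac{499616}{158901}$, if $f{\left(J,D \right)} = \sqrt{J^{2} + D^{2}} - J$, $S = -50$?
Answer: $- \frac{78328841584}{24911386473} - \frac{\sqrt{18497}}{470319} \approx -3.1446$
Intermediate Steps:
$f{\left(J,D \right)} = \sqrt{D^{2} + J^{2}} - J$
$Z{\left(X \right)} = 48 + \sqrt{1 + X^{2}}$ ($Z{\left(X \right)} = \left(\left(\sqrt{X^{2} + \left(-1\right)^{2}} - -1\right) + 97\right) - 50 = \left(\left(\sqrt{X^{2} + 1} + 1\right) + 97\right) - 50 = \left(\left(\sqrt{1 + X^{2}} + 1\right) + 97\right) - 50 = \left(\left(1 + \sqrt{1 + X^{2}}\right) + 97\right) - 50 = \left(98 + \sqrt{1 + X^{2}}\right) - 50 = 48 + \sqrt{1 + X^{2}}$)
$\frac{Z{\left(136 \right)}}{-470319} - \frac{499616}{158901} = \frac{48 + \sqrt{1 + 136^{2}}}{-470319} - \frac{499616}{158901} = \left(48 + \sqrt{1 + 18496}\right) \left(- \frac{1}{470319}\right) - \frac{499616}{158901} = \left(48 + \sqrt{18497}\right) \left(- \frac{1}{470319}\right) - \frac{499616}{158901} = \left(- \frac{16}{156773} - \frac{\sqrt{18497}}{470319}\right) - \frac{499616}{158901} = - \frac{78328841584}{24911386473} - \frac{\sqrt{18497}}{470319}$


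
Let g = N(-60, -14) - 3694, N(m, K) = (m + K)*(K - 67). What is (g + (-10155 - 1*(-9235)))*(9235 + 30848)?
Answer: 55314540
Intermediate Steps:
N(m, K) = (-67 + K)*(K + m) (N(m, K) = (K + m)*(-67 + K) = (-67 + K)*(K + m))
g = 2300 (g = ((-14)² - 67*(-14) - 67*(-60) - 14*(-60)) - 3694 = (196 + 938 + 4020 + 840) - 3694 = 5994 - 3694 = 2300)
(g + (-10155 - 1*(-9235)))*(9235 + 30848) = (2300 + (-10155 - 1*(-9235)))*(9235 + 30848) = (2300 + (-10155 + 9235))*40083 = (2300 - 920)*40083 = 1380*40083 = 55314540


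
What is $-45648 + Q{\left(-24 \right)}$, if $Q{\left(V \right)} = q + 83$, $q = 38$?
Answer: $-45527$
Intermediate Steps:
$Q{\left(V \right)} = 121$ ($Q{\left(V \right)} = 38 + 83 = 121$)
$-45648 + Q{\left(-24 \right)} = -45648 + 121 = -45527$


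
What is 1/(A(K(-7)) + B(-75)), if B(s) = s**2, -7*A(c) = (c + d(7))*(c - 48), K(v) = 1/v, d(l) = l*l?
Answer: 343/2044629 ≈ 0.00016776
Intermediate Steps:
d(l) = l**2
A(c) = -(-48 + c)*(49 + c)/7 (A(c) = -(c + 7**2)*(c - 48)/7 = -(c + 49)*(-48 + c)/7 = -(49 + c)*(-48 + c)/7 = -(-48 + c)*(49 + c)/7)
1/(A(K(-7)) + B(-75)) = 1/((336 - 1/7/(-7) - (1/(-7))**2/7) + (-75)**2) = 1/((336 - 1/7*(-1/7) - (-1/7)**2/7) + 5625) = 1/((336 + 1/49 - 1/7*1/49) + 5625) = 1/((336 + 1/49 - 1/343) + 5625) = 1/(115254/343 + 5625) = 1/(2044629/343) = 343/2044629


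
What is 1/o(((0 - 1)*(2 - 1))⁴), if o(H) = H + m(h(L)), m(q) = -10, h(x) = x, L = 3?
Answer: -⅑ ≈ -0.11111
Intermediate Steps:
o(H) = -10 + H (o(H) = H - 10 = -10 + H)
1/o(((0 - 1)*(2 - 1))⁴) = 1/(-10 + ((0 - 1)*(2 - 1))⁴) = 1/(-10 + (-1*1)⁴) = 1/(-10 + (-1)⁴) = 1/(-10 + 1) = 1/(-9) = -⅑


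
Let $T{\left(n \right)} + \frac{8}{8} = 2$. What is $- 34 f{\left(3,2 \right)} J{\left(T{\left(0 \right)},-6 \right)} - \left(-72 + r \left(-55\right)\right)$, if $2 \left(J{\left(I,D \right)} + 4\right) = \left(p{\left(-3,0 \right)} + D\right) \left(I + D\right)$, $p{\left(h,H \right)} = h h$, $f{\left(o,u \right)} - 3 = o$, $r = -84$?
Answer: $-2202$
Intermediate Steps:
$T{\left(n \right)} = 1$ ($T{\left(n \right)} = -1 + 2 = 1$)
$f{\left(o,u \right)} = 3 + o$
$p{\left(h,H \right)} = h^{2}$
$J{\left(I,D \right)} = -4 + \frac{\left(9 + D\right) \left(D + I\right)}{2}$ ($J{\left(I,D \right)} = -4 + \frac{\left(\left(-3\right)^{2} + D\right) \left(I + D\right)}{2} = -4 + \frac{\left(9 + D\right) \left(D + I\right)}{2}$)
$- 34 f{\left(3,2 \right)} J{\left(T{\left(0 \right)},-6 \right)} - \left(-72 + r \left(-55\right)\right) = - 34 \left(3 + 3\right) \left(-4 + \frac{\left(-6\right)^{2}}{2} + \frac{9}{2} \left(-6\right) + \frac{9}{2} \cdot 1 + \frac{1}{2} \left(-6\right) 1\right) - \left(-72 - -4620\right) = \left(-34\right) 6 \left(-4 + \frac{1}{2} \cdot 36 - 27 + \frac{9}{2} - 3\right) - \left(-72 + 4620\right) = - 204 \left(-4 + 18 - 27 + \frac{9}{2} - 3\right) - 4548 = \left(-204\right) \left(- \frac{23}{2}\right) - 4548 = 2346 - 4548 = -2202$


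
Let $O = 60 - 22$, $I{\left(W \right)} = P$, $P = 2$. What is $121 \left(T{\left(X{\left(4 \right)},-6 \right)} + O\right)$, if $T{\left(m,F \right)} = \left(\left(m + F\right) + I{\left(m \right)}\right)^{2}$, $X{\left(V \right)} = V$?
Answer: $4598$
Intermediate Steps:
$I{\left(W \right)} = 2$
$O = 38$ ($O = 60 - 22 = 38$)
$T{\left(m,F \right)} = \left(2 + F + m\right)^{2}$ ($T{\left(m,F \right)} = \left(\left(m + F\right) + 2\right)^{2} = \left(\left(F + m\right) + 2\right)^{2} = \left(2 + F + m\right)^{2}$)
$121 \left(T{\left(X{\left(4 \right)},-6 \right)} + O\right) = 121 \left(\left(2 - 6 + 4\right)^{2} + 38\right) = 121 \left(0^{2} + 38\right) = 121 \left(0 + 38\right) = 121 \cdot 38 = 4598$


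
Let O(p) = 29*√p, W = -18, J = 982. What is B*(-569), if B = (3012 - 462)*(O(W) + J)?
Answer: -1424832900 - 126232650*I*√2 ≈ -1.4248e+9 - 1.7852e+8*I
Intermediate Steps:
B = 2504100 + 221850*I*√2 (B = (3012 - 462)*(29*√(-18) + 982) = 2550*(29*(3*I*√2) + 982) = 2550*(87*I*√2 + 982) = 2550*(982 + 87*I*√2) = 2504100 + 221850*I*√2 ≈ 2.5041e+6 + 3.1374e+5*I)
B*(-569) = (2504100 + 221850*I*√2)*(-569) = -1424832900 - 126232650*I*√2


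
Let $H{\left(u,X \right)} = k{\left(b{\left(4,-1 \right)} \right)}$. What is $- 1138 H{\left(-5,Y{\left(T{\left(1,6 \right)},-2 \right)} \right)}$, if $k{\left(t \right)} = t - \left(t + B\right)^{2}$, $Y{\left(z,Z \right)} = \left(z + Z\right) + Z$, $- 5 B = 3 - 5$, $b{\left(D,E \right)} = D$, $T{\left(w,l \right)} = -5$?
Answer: $\frac{436992}{25} \approx 17480.0$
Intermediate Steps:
$B = \frac{2}{5}$ ($B = - \frac{3 - 5}{5} = \left(- \frac{1}{5}\right) \left(-2\right) = \frac{2}{5} \approx 0.4$)
$Y{\left(z,Z \right)} = z + 2 Z$ ($Y{\left(z,Z \right)} = \left(Z + z\right) + Z = z + 2 Z$)
$k{\left(t \right)} = t - \left(\frac{2}{5} + t\right)^{2}$ ($k{\left(t \right)} = t - \left(t + \frac{2}{5}\right)^{2} = t - \left(\frac{2}{5} + t\right)^{2}$)
$H{\left(u,X \right)} = - \frac{384}{25}$ ($H{\left(u,X \right)} = - \frac{4}{25} - 4^{2} + \frac{1}{5} \cdot 4 = - \frac{4}{25} - 16 + \frac{4}{5} = - \frac{384}{25}$)
$- 1138 H{\left(-5,Y{\left(T{\left(1,6 \right)},-2 \right)} \right)} = \left(-1138\right) \left(- \frac{384}{25}\right) = \frac{436992}{25}$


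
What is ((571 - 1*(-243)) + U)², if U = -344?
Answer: 220900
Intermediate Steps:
((571 - 1*(-243)) + U)² = ((571 - 1*(-243)) - 344)² = ((571 + 243) - 344)² = (814 - 344)² = 470² = 220900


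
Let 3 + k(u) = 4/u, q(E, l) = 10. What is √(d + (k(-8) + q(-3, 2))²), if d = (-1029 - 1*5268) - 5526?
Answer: I*√47123/2 ≈ 108.54*I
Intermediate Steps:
k(u) = -3 + 4/u
d = -11823 (d = (-1029 - 5268) - 5526 = -6297 - 5526 = -11823)
√(d + (k(-8) + q(-3, 2))²) = √(-11823 + ((-3 + 4/(-8)) + 10)²) = √(-11823 + ((-3 + 4*(-⅛)) + 10)²) = √(-11823 + ((-3 - ½) + 10)²) = √(-11823 + (-7/2 + 10)²) = √(-11823 + (13/2)²) = √(-11823 + 169/4) = √(-47123/4) = I*√47123/2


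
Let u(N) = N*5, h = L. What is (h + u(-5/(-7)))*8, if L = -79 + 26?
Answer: -2768/7 ≈ -395.43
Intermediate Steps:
L = -53
h = -53
u(N) = 5*N
(h + u(-5/(-7)))*8 = (-53 + 5*(-5/(-7)))*8 = (-53 + 5*(-5*(-⅐)))*8 = (-53 + 5*(5/7))*8 = (-53 + 25/7)*8 = -346/7*8 = -2768/7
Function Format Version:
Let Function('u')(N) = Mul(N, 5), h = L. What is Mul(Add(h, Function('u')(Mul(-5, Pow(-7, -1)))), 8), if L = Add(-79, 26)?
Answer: Rational(-2768, 7) ≈ -395.43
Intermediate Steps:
L = -53
h = -53
Function('u')(N) = Mul(5, N)
Mul(Add(h, Function('u')(Mul(-5, Pow(-7, -1)))), 8) = Mul(Add(-53, Mul(5, Mul(-5, Pow(-7, -1)))), 8) = Mul(Add(-53, Mul(5, Mul(-5, Rational(-1, 7)))), 8) = Mul(Add(-53, Mul(5, Rational(5, 7))), 8) = Mul(Add(-53, Rational(25, 7)), 8) = Mul(Rational(-346, 7), 8) = Rational(-2768, 7)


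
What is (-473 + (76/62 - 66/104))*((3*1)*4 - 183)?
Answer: 130220433/1612 ≈ 80782.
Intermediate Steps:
(-473 + (76/62 - 66/104))*((3*1)*4 - 183) = (-473 + (76*(1/62) - 66*1/104))*(3*4 - 183) = (-473 + (38/31 - 33/52))*(12 - 183) = (-473 + 953/1612)*(-171) = -761523/1612*(-171) = 130220433/1612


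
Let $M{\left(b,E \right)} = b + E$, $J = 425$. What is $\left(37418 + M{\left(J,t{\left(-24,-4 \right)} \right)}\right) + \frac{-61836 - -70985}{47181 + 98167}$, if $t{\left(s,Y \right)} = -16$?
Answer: $\frac{785441135}{20764} \approx 37827.0$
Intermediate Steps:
$M{\left(b,E \right)} = E + b$
$\left(37418 + M{\left(J,t{\left(-24,-4 \right)} \right)}\right) + \frac{-61836 - -70985}{47181 + 98167} = \left(37418 + \left(-16 + 425\right)\right) + \frac{-61836 - -70985}{47181 + 98167} = \left(37418 + 409\right) + \frac{-61836 + \left(-13869 + 84854\right)}{145348} = 37827 + \left(-61836 + 70985\right) \frac{1}{145348} = 37827 + 9149 \cdot \frac{1}{145348} = 37827 + \frac{1307}{20764} = \frac{785441135}{20764}$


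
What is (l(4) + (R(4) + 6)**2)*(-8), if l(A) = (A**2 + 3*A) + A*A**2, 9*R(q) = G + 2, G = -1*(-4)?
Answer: -9824/9 ≈ -1091.6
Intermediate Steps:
G = 4
R(q) = 2/3 (R(q) = (4 + 2)/9 = (1/9)*6 = 2/3)
l(A) = A**2 + A**3 + 3*A (l(A) = (A**2 + 3*A) + A**3 = A**2 + A**3 + 3*A)
(l(4) + (R(4) + 6)**2)*(-8) = (4*(3 + 4 + 4**2) + (2/3 + 6)**2)*(-8) = (4*(3 + 4 + 16) + (20/3)**2)*(-8) = (4*23 + 400/9)*(-8) = (92 + 400/9)*(-8) = (1228/9)*(-8) = -9824/9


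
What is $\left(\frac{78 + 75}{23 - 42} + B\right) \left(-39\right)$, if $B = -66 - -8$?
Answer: $\frac{48945}{19} \approx 2576.1$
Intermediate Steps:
$B = -58$ ($B = -66 + 8 = -58$)
$\left(\frac{78 + 75}{23 - 42} + B\right) \left(-39\right) = \left(\frac{78 + 75}{23 - 42} - 58\right) \left(-39\right) = \left(\frac{153}{-19} - 58\right) \left(-39\right) = \left(153 \left(- \frac{1}{19}\right) - 58\right) \left(-39\right) = \left(- \frac{153}{19} - 58\right) \left(-39\right) = \left(- \frac{1255}{19}\right) \left(-39\right) = \frac{48945}{19}$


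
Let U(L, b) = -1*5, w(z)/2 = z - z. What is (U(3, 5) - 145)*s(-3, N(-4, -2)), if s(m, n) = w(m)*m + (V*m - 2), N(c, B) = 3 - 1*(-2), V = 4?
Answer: 2100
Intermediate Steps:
w(z) = 0 (w(z) = 2*(z - z) = 2*0 = 0)
N(c, B) = 5 (N(c, B) = 3 + 2 = 5)
s(m, n) = -2 + 4*m (s(m, n) = 0*m + (4*m - 2) = 0 + (-2 + 4*m) = -2 + 4*m)
U(L, b) = -5
(U(3, 5) - 145)*s(-3, N(-4, -2)) = (-5 - 145)*(-2 + 4*(-3)) = -150*(-2 - 12) = -150*(-14) = 2100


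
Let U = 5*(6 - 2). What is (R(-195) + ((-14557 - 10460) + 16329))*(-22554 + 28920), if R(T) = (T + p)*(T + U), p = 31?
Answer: 127396392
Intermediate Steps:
U = 20 (U = 5*4 = 20)
R(T) = (20 + T)*(31 + T) (R(T) = (T + 31)*(T + 20) = (31 + T)*(20 + T) = (20 + T)*(31 + T))
(R(-195) + ((-14557 - 10460) + 16329))*(-22554 + 28920) = ((620 + (-195)² + 51*(-195)) + ((-14557 - 10460) + 16329))*(-22554 + 28920) = ((620 + 38025 - 9945) + (-25017 + 16329))*6366 = (28700 - 8688)*6366 = 20012*6366 = 127396392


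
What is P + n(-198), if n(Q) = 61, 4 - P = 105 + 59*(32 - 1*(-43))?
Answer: -4465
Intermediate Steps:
P = -4526 (P = 4 - (105 + 59*(32 - 1*(-43))) = 4 - (105 + 59*(32 + 43)) = 4 - (105 + 59*75) = 4 - (105 + 4425) = 4 - 1*4530 = 4 - 4530 = -4526)
P + n(-198) = -4526 + 61 = -4465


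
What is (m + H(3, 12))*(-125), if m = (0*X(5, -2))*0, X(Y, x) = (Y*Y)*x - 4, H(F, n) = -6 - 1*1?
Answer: 875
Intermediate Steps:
H(F, n) = -7 (H(F, n) = -6 - 1 = -7)
X(Y, x) = -4 + x*Y² (X(Y, x) = Y²*x - 4 = x*Y² - 4 = -4 + x*Y²)
m = 0 (m = (0*(-4 - 2*5²))*0 = (0*(-4 - 2*25))*0 = (0*(-4 - 50))*0 = (0*(-54))*0 = 0*0 = 0)
(m + H(3, 12))*(-125) = (0 - 7)*(-125) = -7*(-125) = 875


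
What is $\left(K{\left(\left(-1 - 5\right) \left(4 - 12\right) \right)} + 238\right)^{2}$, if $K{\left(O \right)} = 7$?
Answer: $60025$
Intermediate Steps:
$\left(K{\left(\left(-1 - 5\right) \left(4 - 12\right) \right)} + 238\right)^{2} = \left(7 + 238\right)^{2} = 245^{2} = 60025$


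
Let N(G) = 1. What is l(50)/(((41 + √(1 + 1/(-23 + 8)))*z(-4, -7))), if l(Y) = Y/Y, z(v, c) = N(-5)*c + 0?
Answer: -615/176407 + √210/176407 ≈ -0.0034041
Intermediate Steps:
z(v, c) = c (z(v, c) = 1*c + 0 = c + 0 = c)
l(Y) = 1
l(50)/(((41 + √(1 + 1/(-23 + 8)))*z(-4, -7))) = 1/((41 + √(1 + 1/(-23 + 8)))*(-7)) = 1/((41 + √(1 + 1/(-15)))*(-7)) = 1/((41 + √(1 - 1/15))*(-7)) = 1/((41 + √(14/15))*(-7)) = 1/((41 + √210/15)*(-7)) = 1/(-287 - 7*√210/15)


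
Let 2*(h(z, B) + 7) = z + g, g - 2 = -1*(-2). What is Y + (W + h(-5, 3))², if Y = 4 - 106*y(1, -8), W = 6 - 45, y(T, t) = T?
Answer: 8241/4 ≈ 2060.3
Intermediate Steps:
g = 4 (g = 2 - 1*(-2) = 2 + 2 = 4)
h(z, B) = -5 + z/2 (h(z, B) = -7 + (z + 4)/2 = -7 + (4 + z)/2 = -7 + (2 + z/2) = -5 + z/2)
W = -39
Y = -102 (Y = 4 - 106*1 = 4 - 106 = -102)
Y + (W + h(-5, 3))² = -102 + (-39 + (-5 + (½)*(-5)))² = -102 + (-39 + (-5 - 5/2))² = -102 + (-39 - 15/2)² = -102 + (-93/2)² = -102 + 8649/4 = 8241/4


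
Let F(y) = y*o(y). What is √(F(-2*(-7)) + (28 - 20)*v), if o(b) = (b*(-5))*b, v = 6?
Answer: 2*I*√3418 ≈ 116.93*I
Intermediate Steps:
o(b) = -5*b² (o(b) = (-5*b)*b = -5*b²)
F(y) = -5*y³ (F(y) = y*(-5*y²) = -5*y³)
√(F(-2*(-7)) + (28 - 20)*v) = √(-5*(-2*(-7))³ + (28 - 20)*6) = √(-5*14³ + 8*6) = √(-5*2744 + 48) = √(-13720 + 48) = √(-13672) = 2*I*√3418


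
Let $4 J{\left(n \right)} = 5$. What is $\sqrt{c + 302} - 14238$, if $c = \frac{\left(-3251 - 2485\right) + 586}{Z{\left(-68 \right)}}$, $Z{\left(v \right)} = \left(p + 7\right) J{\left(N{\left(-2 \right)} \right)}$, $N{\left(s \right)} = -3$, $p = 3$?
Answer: $-14238 + i \sqrt{110} \approx -14238.0 + 10.488 i$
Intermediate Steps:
$J{\left(n \right)} = \frac{5}{4}$ ($J{\left(n \right)} = \frac{1}{4} \cdot 5 = \frac{5}{4}$)
$Z{\left(v \right)} = \frac{25}{2}$ ($Z{\left(v \right)} = \left(3 + 7\right) \frac{5}{4} = 10 \cdot \frac{5}{4} = \frac{25}{2}$)
$c = -412$ ($c = \frac{\left(-3251 - 2485\right) + 586}{\frac{25}{2}} = \left(-5736 + 586\right) \frac{2}{25} = \left(-5150\right) \frac{2}{25} = -412$)
$\sqrt{c + 302} - 14238 = \sqrt{-412 + 302} - 14238 = \sqrt{-110} - 14238 = i \sqrt{110} - 14238 = -14238 + i \sqrt{110}$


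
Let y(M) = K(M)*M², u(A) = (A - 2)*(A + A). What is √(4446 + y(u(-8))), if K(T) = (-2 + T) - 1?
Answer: √4023646 ≈ 2005.9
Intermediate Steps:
u(A) = 2*A*(-2 + A) (u(A) = (-2 + A)*(2*A) = 2*A*(-2 + A))
K(T) = -3 + T
y(M) = M²*(-3 + M) (y(M) = (-3 + M)*M² = M²*(-3 + M))
√(4446 + y(u(-8))) = √(4446 + (2*(-8)*(-2 - 8))²*(-3 + 2*(-8)*(-2 - 8))) = √(4446 + (2*(-8)*(-10))²*(-3 + 2*(-8)*(-10))) = √(4446 + 160²*(-3 + 160)) = √(4446 + 25600*157) = √(4446 + 4019200) = √4023646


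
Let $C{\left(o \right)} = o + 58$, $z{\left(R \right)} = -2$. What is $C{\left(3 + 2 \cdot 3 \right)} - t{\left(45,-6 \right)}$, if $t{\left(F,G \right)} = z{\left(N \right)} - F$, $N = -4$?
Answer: $114$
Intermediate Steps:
$C{\left(o \right)} = 58 + o$
$t{\left(F,G \right)} = -2 - F$
$C{\left(3 + 2 \cdot 3 \right)} - t{\left(45,-6 \right)} = \left(58 + \left(3 + 2 \cdot 3\right)\right) - \left(-2 - 45\right) = \left(58 + \left(3 + 6\right)\right) - \left(-2 - 45\right) = \left(58 + 9\right) - -47 = 67 + 47 = 114$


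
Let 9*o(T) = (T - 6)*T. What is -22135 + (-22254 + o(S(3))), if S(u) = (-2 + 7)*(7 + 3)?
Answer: -397301/9 ≈ -44145.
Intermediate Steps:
S(u) = 50 (S(u) = 5*10 = 50)
o(T) = T*(-6 + T)/9 (o(T) = ((T - 6)*T)/9 = ((-6 + T)*T)/9 = (T*(-6 + T))/9 = T*(-6 + T)/9)
-22135 + (-22254 + o(S(3))) = -22135 + (-22254 + (⅑)*50*(-6 + 50)) = -22135 + (-22254 + (⅑)*50*44) = -22135 + (-22254 + 2200/9) = -22135 - 198086/9 = -397301/9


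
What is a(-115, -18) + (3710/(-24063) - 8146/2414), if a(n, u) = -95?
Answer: -2861670464/29044041 ≈ -98.529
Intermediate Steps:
a(-115, -18) + (3710/(-24063) - 8146/2414) = -95 + (3710/(-24063) - 8146/2414) = -95 + (3710*(-1/24063) - 8146*1/2414) = -95 + (-3710/24063 - 4073/1207) = -95 - 102486569/29044041 = -2861670464/29044041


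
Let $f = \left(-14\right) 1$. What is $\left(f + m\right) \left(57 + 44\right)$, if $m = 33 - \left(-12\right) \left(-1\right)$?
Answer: $707$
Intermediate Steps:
$f = -14$
$m = 21$ ($m = 33 - 12 = 21$)
$\left(f + m\right) \left(57 + 44\right) = \left(-14 + 21\right) \left(57 + 44\right) = 7 \cdot 101 = 707$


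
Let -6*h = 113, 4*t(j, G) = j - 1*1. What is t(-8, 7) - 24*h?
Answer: 1799/4 ≈ 449.75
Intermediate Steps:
t(j, G) = -1/4 + j/4 (t(j, G) = (j - 1*1)/4 = (j - 1)/4 = (-1 + j)/4 = -1/4 + j/4)
h = -113/6 (h = -1/6*113 = -113/6 ≈ -18.833)
t(-8, 7) - 24*h = (-1/4 + (1/4)*(-8)) - 24*(-113/6) = (-1/4 - 2) + 452 = -9/4 + 452 = 1799/4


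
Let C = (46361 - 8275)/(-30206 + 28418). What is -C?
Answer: 19043/894 ≈ 21.301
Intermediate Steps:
C = -19043/894 (C = 38086/(-1788) = 38086*(-1/1788) = -19043/894 ≈ -21.301)
-C = -1*(-19043/894) = 19043/894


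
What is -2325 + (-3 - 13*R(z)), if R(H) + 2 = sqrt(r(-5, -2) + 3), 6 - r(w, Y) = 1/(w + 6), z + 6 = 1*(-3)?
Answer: -2302 - 26*sqrt(2) ≈ -2338.8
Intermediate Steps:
z = -9 (z = -6 + 1*(-3) = -6 - 3 = -9)
r(w, Y) = 6 - 1/(6 + w) (r(w, Y) = 6 - 1/(w + 6) = 6 - 1/(6 + w))
R(H) = -2 + 2*sqrt(2) (R(H) = -2 + sqrt((35 + 6*(-5))/(6 - 5) + 3) = -2 + sqrt((35 - 30)/1 + 3) = -2 + sqrt(1*5 + 3) = -2 + sqrt(5 + 3) = -2 + sqrt(8) = -2 + 2*sqrt(2))
-2325 + (-3 - 13*R(z)) = -2325 + (-3 - 13*(-2 + 2*sqrt(2))) = -2325 + (-3 + (26 - 26*sqrt(2))) = -2325 + (23 - 26*sqrt(2)) = -2302 - 26*sqrt(2)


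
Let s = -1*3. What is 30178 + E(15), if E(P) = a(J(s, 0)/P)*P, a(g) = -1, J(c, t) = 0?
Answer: 30163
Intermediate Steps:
s = -3
E(P) = -P
30178 + E(15) = 30178 - 1*15 = 30178 - 15 = 30163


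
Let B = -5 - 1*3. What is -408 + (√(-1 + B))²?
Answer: -417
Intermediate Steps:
B = -8 (B = -5 - 3 = -8)
-408 + (√(-1 + B))² = -408 + (√(-1 - 8))² = -408 + (√(-9))² = -408 + (3*I)² = -408 - 9 = -417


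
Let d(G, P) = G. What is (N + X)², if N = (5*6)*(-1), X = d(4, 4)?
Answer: 676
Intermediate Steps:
X = 4
N = -30 (N = 30*(-1) = -30)
(N + X)² = (-30 + 4)² = (-26)² = 676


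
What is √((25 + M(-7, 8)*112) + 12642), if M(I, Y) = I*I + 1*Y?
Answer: √19051 ≈ 138.03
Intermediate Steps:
M(I, Y) = Y + I² (M(I, Y) = I² + Y = Y + I²)
√((25 + M(-7, 8)*112) + 12642) = √((25 + (8 + (-7)²)*112) + 12642) = √((25 + (8 + 49)*112) + 12642) = √((25 + 57*112) + 12642) = √((25 + 6384) + 12642) = √(6409 + 12642) = √19051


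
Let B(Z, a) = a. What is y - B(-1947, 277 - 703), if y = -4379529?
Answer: -4379103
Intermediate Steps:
y - B(-1947, 277 - 703) = -4379529 - (277 - 703) = -4379529 - 1*(-426) = -4379529 + 426 = -4379103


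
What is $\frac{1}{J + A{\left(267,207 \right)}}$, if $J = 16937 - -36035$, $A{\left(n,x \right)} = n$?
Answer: $\frac{1}{53239} \approx 1.8783 \cdot 10^{-5}$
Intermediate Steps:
$J = 52972$ ($J = 16937 + 36035 = 52972$)
$\frac{1}{J + A{\left(267,207 \right)}} = \frac{1}{52972 + 267} = \frac{1}{53239}$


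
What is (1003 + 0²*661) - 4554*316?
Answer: -1438061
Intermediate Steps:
(1003 + 0²*661) - 4554*316 = (1003 + 0*661) - 1*1439064 = (1003 + 0) - 1439064 = 1003 - 1439064 = -1438061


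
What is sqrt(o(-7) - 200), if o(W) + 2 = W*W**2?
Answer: I*sqrt(545) ≈ 23.345*I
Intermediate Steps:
o(W) = -2 + W**3 (o(W) = -2 + W*W**2 = -2 + W**3)
sqrt(o(-7) - 200) = sqrt((-2 + (-7)**3) - 200) = sqrt((-2 - 343) - 200) = sqrt(-345 - 200) = sqrt(-545) = I*sqrt(545)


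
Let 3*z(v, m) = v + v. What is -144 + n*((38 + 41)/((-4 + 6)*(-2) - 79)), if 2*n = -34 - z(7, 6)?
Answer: -31274/249 ≈ -125.60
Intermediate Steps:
z(v, m) = 2*v/3 (z(v, m) = (v + v)/3 = (2*v)/3 = 2*v/3)
n = -58/3 (n = (-34 - 2*7/3)/2 = (-34 - 1*14/3)/2 = (-34 - 14/3)/2 = (½)*(-116/3) = -58/3 ≈ -19.333)
-144 + n*((38 + 41)/((-4 + 6)*(-2) - 79)) = -144 - 58*(38 + 41)/(3*((-4 + 6)*(-2) - 79)) = -144 - 4582/(3*(2*(-2) - 79)) = -144 - 4582/(3*(-4 - 79)) = -144 - 4582/(3*(-83)) = -144 - 4582*(-1)/(3*83) = -144 - 58/3*(-79/83) = -144 + 4582/249 = -31274/249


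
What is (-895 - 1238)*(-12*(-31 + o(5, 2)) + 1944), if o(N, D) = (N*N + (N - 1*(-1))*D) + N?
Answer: -3864996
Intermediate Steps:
o(N, D) = N + N² + D*(1 + N) (o(N, D) = (N² + (N + 1)*D) + N = (N² + (1 + N)*D) + N = (N² + D*(1 + N)) + N = N + N² + D*(1 + N))
(-895 - 1238)*(-12*(-31 + o(5, 2)) + 1944) = (-895 - 1238)*(-12*(-31 + (2 + 5 + 5² + 2*5)) + 1944) = -2133*(-12*(-31 + (2 + 5 + 25 + 10)) + 1944) = -2133*(-12*(-31 + 42) + 1944) = -2133*(-12*11 + 1944) = -2133*(-132 + 1944) = -2133*1812 = -3864996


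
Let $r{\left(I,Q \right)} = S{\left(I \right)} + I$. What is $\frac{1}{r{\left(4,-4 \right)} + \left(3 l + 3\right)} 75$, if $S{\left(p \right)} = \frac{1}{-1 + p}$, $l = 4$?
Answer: $\frac{225}{58} \approx 3.8793$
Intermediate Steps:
$r{\left(I,Q \right)} = I + \frac{1}{-1 + I}$ ($r{\left(I,Q \right)} = \frac{1}{-1 + I} + I = I + \frac{1}{-1 + I}$)
$\frac{1}{r{\left(4,-4 \right)} + \left(3 l + 3\right)} 75 = \frac{1}{\frac{1 + 4 \left(-1 + 4\right)}{-1 + 4} + \left(3 \cdot 4 + 3\right)} 75 = \frac{1}{\frac{1 + 4 \cdot 3}{3} + \left(12 + 3\right)} 75 = \frac{1}{\frac{1 + 12}{3} + 15} \cdot 75 = \frac{1}{\frac{1}{3} \cdot 13 + 15} \cdot 75 = \frac{1}{\frac{13}{3} + 15} \cdot 75 = \frac{1}{\frac{58}{3}} \cdot 75 = \frac{3}{58} \cdot 75 = \frac{225}{58}$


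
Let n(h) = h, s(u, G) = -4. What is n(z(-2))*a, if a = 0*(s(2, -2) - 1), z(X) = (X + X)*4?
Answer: 0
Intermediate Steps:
z(X) = 8*X (z(X) = (2*X)*4 = 8*X)
a = 0 (a = 0*(-4 - 1) = 0*(-5) = 0)
n(z(-2))*a = (8*(-2))*0 = -16*0 = 0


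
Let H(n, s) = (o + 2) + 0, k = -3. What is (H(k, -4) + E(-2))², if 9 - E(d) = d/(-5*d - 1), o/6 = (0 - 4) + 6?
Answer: 43681/81 ≈ 539.27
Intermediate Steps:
o = 12 (o = 6*((0 - 4) + 6) = 6*(-4 + 6) = 6*2 = 12)
E(d) = 9 - d/(-1 - 5*d) (E(d) = 9 - d/(-5*d - 1) = 9 - d/(-1 - 5*d))
H(n, s) = 14 (H(n, s) = (12 + 2) + 0 = 14 + 0 = 14)
(H(k, -4) + E(-2))² = (14 + (9 + 46*(-2))/(1 + 5*(-2)))² = (14 + (9 - 92)/(1 - 10))² = (14 - 83/(-9))² = (14 - ⅑*(-83))² = (14 + 83/9)² = (209/9)² = 43681/81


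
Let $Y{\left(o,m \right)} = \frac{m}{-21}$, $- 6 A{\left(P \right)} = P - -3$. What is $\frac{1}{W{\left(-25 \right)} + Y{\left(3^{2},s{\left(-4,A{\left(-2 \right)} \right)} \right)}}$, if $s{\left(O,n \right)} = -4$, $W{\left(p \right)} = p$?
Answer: $- \frac{21}{521} \approx -0.040307$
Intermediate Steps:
$A{\left(P \right)} = - \frac{1}{2} - \frac{P}{6}$ ($A{\left(P \right)} = - \frac{P - -3}{6} = - \frac{P + 3}{6} = - \frac{3 + P}{6} = - \frac{1}{2} - \frac{P}{6}$)
$Y{\left(o,m \right)} = - \frac{m}{21}$ ($Y{\left(o,m \right)} = m \left(- \frac{1}{21}\right) = - \frac{m}{21}$)
$\frac{1}{W{\left(-25 \right)} + Y{\left(3^{2},s{\left(-4,A{\left(-2 \right)} \right)} \right)}} = \frac{1}{-25 - - \frac{4}{21}} = \frac{1}{-25 + \frac{4}{21}} = \frac{1}{- \frac{521}{21}} = - \frac{21}{521}$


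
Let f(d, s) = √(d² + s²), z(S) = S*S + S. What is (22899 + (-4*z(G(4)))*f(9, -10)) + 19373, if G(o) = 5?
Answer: 42272 - 120*√181 ≈ 40658.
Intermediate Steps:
z(S) = S + S² (z(S) = S² + S = S + S²)
(22899 + (-4*z(G(4)))*f(9, -10)) + 19373 = (22899 + (-20*(1 + 5))*√(9² + (-10)²)) + 19373 = (22899 + (-20*6)*√(81 + 100)) + 19373 = (22899 + (-4*30)*√181) + 19373 = (22899 - 120*√181) + 19373 = 42272 - 120*√181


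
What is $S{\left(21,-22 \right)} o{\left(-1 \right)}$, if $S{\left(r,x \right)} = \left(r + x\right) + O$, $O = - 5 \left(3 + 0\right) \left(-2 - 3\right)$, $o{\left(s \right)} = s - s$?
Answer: $0$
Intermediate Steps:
$o{\left(s \right)} = 0$
$O = 75$ ($O = - 5 \cdot 3 \left(-5\right) = \left(-5\right) \left(-15\right) = 75$)
$S{\left(r,x \right)} = 75 + r + x$ ($S{\left(r,x \right)} = \left(r + x\right) + 75 = 75 + r + x$)
$S{\left(21,-22 \right)} o{\left(-1 \right)} = \left(75 + 21 - 22\right) 0 = 74 \cdot 0 = 0$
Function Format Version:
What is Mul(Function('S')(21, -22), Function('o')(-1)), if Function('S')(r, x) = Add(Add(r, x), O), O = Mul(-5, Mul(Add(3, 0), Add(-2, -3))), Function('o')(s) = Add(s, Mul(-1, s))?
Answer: 0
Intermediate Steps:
Function('o')(s) = 0
O = 75 (O = Mul(-5, Mul(3, -5)) = Mul(-5, -15) = 75)
Function('S')(r, x) = Add(75, r, x) (Function('S')(r, x) = Add(Add(r, x), 75) = Add(75, r, x))
Mul(Function('S')(21, -22), Function('o')(-1)) = Mul(Add(75, 21, -22), 0) = Mul(74, 0) = 0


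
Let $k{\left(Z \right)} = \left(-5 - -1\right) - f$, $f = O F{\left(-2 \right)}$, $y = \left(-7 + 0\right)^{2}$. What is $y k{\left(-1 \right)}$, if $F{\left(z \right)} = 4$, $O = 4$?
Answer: $-980$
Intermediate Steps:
$y = 49$ ($y = \left(-7\right)^{2} = 49$)
$f = 16$ ($f = 4 \cdot 4 = 16$)
$k{\left(Z \right)} = -20$ ($k{\left(Z \right)} = \left(-5 - -1\right) - 16 = \left(-5 + 1\right) - 16 = -4 - 16 = -20$)
$y k{\left(-1 \right)} = 49 \left(-20\right) = -980$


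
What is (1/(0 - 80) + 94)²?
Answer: 56535361/6400 ≈ 8833.7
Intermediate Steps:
(1/(0 - 80) + 94)² = (1/(-80) + 94)² = (-1/80 + 94)² = (7519/80)² = 56535361/6400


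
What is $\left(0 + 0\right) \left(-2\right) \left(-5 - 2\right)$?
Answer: $0$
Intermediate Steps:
$\left(0 + 0\right) \left(-2\right) \left(-5 - 2\right) = 0 \left(-2\right) \left(-7\right) = 0 \left(-7\right) = 0$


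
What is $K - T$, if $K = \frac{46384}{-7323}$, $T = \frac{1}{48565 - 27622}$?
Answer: $- \frac{323809145}{51121863} \approx -6.3341$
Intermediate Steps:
$T = \frac{1}{20943} \approx 4.7749 \cdot 10^{-5}$
$K = - \frac{46384}{7323}$ ($K = 46384 \left(- \frac{1}{7323}\right) = - \frac{46384}{7323} \approx -6.334$)
$K - T = - \frac{46384}{7323} - \frac{1}{20943} = - \frac{323809145}{51121863}$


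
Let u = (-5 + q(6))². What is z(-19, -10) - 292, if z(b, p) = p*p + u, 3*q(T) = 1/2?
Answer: -6071/36 ≈ -168.64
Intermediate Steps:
q(T) = ⅙ (q(T) = (⅓)/2 = (⅓)*(½) = ⅙)
u = 841/36 (u = (-5 + ⅙)² = (-29/6)² = 841/36 ≈ 23.361)
z(b, p) = 841/36 + p² (z(b, p) = p*p + 841/36 = p² + 841/36 = 841/36 + p²)
z(-19, -10) - 292 = (841/36 + (-10)²) - 292 = (841/36 + 100) - 292 = 4441/36 - 292 = -6071/36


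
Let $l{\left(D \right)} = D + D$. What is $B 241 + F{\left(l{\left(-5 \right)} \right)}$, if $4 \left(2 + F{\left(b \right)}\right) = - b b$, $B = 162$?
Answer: $39015$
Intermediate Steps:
$l{\left(D \right)} = 2 D$
$F{\left(b \right)} = -2 - \frac{b^{2}}{4}$ ($F{\left(b \right)} = -2 + \frac{- b b}{4} = -2 + \frac{\left(-1\right) b^{2}}{4} = -2 - \frac{b^{2}}{4}$)
$B 241 + F{\left(l{\left(-5 \right)} \right)} = 162 \cdot 241 - \left(2 + \frac{\left(2 \left(-5\right)\right)^{2}}{4}\right) = 39042 - \left(2 + \frac{\left(-10\right)^{2}}{4}\right) = 39042 - 27 = 39015$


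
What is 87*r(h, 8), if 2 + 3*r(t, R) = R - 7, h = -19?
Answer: -29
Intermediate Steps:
r(t, R) = -3 + R/3 (r(t, R) = -2/3 + (R - 7)/3 = -2/3 + (-7 + R)/3 = -2/3 + (-7/3 + R/3) = -3 + R/3)
87*r(h, 8) = 87*(-3 + (1/3)*8) = 87*(-3 + 8/3) = 87*(-1/3) = -29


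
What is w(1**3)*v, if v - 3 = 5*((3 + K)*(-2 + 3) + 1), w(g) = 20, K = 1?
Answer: 560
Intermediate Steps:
v = 28 (v = 3 + 5*((3 + 1)*(-2 + 3) + 1) = 3 + 5*(4*1 + 1) = 3 + 5*(4 + 1) = 3 + 5*5 = 3 + 25 = 28)
w(1**3)*v = 20*28 = 560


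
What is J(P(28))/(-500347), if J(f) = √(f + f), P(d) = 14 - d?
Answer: -2*I*√7/500347 ≈ -1.0576e-5*I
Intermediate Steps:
J(f) = √2*√f (J(f) = √(2*f) = √2*√f)
J(P(28))/(-500347) = (√2*√(14 - 1*28))/(-500347) = (√2*√(14 - 28))*(-1/500347) = (√2*√(-14))*(-1/500347) = (√2*(I*√14))*(-1/500347) = (2*I*√7)*(-1/500347) = -2*I*√7/500347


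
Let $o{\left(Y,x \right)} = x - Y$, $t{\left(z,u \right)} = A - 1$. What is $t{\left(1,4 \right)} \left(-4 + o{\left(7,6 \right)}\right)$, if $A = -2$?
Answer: $15$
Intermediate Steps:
$t{\left(z,u \right)} = -3$ ($t{\left(z,u \right)} = -2 - 1 = -3$)
$t{\left(1,4 \right)} \left(-4 + o{\left(7,6 \right)}\right) = - 3 \left(-4 + \left(6 - 7\right)\right) = - 3 \left(-4 - 1\right) = \left(-3\right) \left(-5\right) = 15$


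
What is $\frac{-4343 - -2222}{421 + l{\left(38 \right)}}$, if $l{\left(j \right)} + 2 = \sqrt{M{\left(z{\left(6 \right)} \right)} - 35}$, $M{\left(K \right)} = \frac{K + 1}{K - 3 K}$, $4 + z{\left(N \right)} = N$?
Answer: $- \frac{169276}{33447} + \frac{202 i \sqrt{143}}{33447} \approx -5.061 + 0.072221 i$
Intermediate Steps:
$z{\left(N \right)} = -4 + N$
$M{\left(K \right)} = - \frac{1 + K}{2 K}$ ($M{\left(K \right)} = \frac{1 + K}{\left(-2\right) K} = \left(1 + K\right) \left(- \frac{1}{2 K}\right) = - \frac{1 + K}{2 K}$)
$l{\left(j \right)} = -2 + \frac{i \sqrt{143}}{2}$ ($l{\left(j \right)} = -2 + \sqrt{\frac{-1 - \left(-4 + 6\right)}{2 \left(-4 + 6\right)} - 35} = -2 + \sqrt{\frac{-1 - 2}{2 \cdot 2} - 35} = -2 + \sqrt{\frac{1}{2} \cdot \frac{1}{2} \left(-1 - 2\right) - 35} = -2 + \sqrt{\frac{1}{2} \cdot \frac{1}{2} \left(-3\right) - 35} = -2 + \sqrt{- \frac{3}{4} - 35} = -2 + \sqrt{- \frac{143}{4}} = -2 + \frac{i \sqrt{143}}{2}$)
$\frac{-4343 - -2222}{421 + l{\left(38 \right)}} = \frac{-4343 - -2222}{421 - \left(2 - \frac{i \sqrt{143}}{2}\right)} = \frac{-4343 + 2222}{419 + \frac{i \sqrt{143}}{2}} = - \frac{2121}{419 + \frac{i \sqrt{143}}{2}}$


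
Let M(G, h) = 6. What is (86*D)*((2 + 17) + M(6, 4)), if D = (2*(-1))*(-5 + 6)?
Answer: -4300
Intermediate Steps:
D = -2 (D = -2*1 = -2)
(86*D)*((2 + 17) + M(6, 4)) = (86*(-2))*((2 + 17) + 6) = -172*(19 + 6) = -172*25 = -4300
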